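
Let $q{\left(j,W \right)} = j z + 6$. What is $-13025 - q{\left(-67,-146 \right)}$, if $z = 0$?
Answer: $-13031$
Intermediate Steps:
$q{\left(j,W \right)} = 6$ ($q{\left(j,W \right)} = j 0 + 6 = 0 + 6 = 6$)
$-13025 - q{\left(-67,-146 \right)} = -13025 - 6 = -13031$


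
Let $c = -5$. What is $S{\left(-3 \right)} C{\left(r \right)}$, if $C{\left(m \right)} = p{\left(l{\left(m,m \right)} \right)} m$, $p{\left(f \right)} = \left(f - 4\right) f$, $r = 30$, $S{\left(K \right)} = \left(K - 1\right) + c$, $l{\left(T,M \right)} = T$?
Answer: $-210600$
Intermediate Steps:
$S{\left(K \right)} = -6 + K$ ($S{\left(K \right)} = \left(K - 1\right) - 5 = \left(-1 + K\right) - 5 = -6 + K$)
$p{\left(f \right)} = f \left(-4 + f\right)$ ($p{\left(f \right)} = \left(-4 + f\right) f = f \left(-4 + f\right)$)
$C{\left(m \right)} = m^{2} \left(-4 + m\right)$ ($C{\left(m \right)} = m \left(-4 + m\right) m = m^{2} \left(-4 + m\right)$)
$S{\left(-3 \right)} C{\left(r \right)} = \left(-6 - 3\right) 30^{2} \left(-4 + 30\right) = - 9 \cdot 900 \cdot 26 = \left(-9\right) 23400 = -210600$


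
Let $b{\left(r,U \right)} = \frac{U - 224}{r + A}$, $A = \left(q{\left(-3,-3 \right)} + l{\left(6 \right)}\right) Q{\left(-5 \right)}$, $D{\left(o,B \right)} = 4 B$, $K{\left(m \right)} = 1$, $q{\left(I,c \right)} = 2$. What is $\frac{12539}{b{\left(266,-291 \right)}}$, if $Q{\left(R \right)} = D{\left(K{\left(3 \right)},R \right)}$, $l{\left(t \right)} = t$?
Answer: $- \frac{1329134}{515} \approx -2580.8$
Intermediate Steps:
$Q{\left(R \right)} = 4 R$
$A = -160$ ($A = \left(2 + 6\right) 4 \left(-5\right) = 8 \left(-20\right) = -160$)
$b{\left(r,U \right)} = \frac{-224 + U}{-160 + r}$ ($b{\left(r,U \right)} = \frac{U - 224}{r - 160} = \frac{-224 + U}{-160 + r}$)
$\frac{12539}{b{\left(266,-291 \right)}} = \frac{12539}{\frac{1}{-160 + 266} \left(-224 - 291\right)} = \frac{12539}{\frac{1}{106} \left(-515\right)} = \frac{12539}{- \frac{515}{106}} = 12539 \left(- \frac{106}{515}\right) = - \frac{1329134}{515}$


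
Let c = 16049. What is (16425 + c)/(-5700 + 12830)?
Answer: 16237/3565 ≈ 4.5546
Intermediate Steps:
(16425 + c)/(-5700 + 12830) = (16425 + 16049)/(-5700 + 12830) = 32474/7130 = 32474*(1/7130) = 16237/3565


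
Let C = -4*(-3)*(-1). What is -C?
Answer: 12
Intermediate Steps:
C = -12 (C = 12*(-1) = -12)
-C = -1*(-12) = 12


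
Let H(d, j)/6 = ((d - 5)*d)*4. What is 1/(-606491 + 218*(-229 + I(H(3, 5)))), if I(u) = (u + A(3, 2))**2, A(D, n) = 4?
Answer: 1/3616387 ≈ 2.7652e-7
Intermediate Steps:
H(d, j) = 24*d*(-5 + d) (H(d, j) = 6*(((d - 5)*d)*4) = 6*(((-5 + d)*d)*4) = 6*((d*(-5 + d))*4) = 6*(4*d*(-5 + d)) = 24*d*(-5 + d))
I(u) = (4 + u)**2 (I(u) = (u + 4)**2 = (4 + u)**2)
1/(-606491 + 218*(-229 + I(H(3, 5)))) = 1/(-606491 + 218*(-229 + (4 + 24*3*(-5 + 3))**2)) = 1/(-606491 + 218*(-229 + (4 + 24*3*(-2))**2)) = 1/(-606491 + 218*(-229 + (4 - 144)**2)) = 1/(-606491 + 218*(-229 + (-140)**2)) = 1/(-606491 + 218*(-229 + 19600)) = 1/(-606491 + 218*19371) = 1/(-606491 + 4222878) = 1/3616387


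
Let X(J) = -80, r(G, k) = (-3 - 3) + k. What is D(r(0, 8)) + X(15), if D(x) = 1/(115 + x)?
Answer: -9359/117 ≈ -79.991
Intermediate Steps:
r(G, k) = -6 + k
D(r(0, 8)) + X(15) = 1/(115 + (-6 + 8)) - 80 = 1/(115 + 2) - 80 = 1/117 - 80 = -9359/117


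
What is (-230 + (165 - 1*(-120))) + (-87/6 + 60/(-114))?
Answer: 1519/38 ≈ 39.974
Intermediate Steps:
(-230 + (165 - 1*(-120))) + (-87/6 + 60/(-114)) = (-230 + (165 + 120)) + (-87*⅙ + 60*(-1/114)) = (-230 + 285) + (-29/2 - 10/19) = 55 - 571/38 = 1519/38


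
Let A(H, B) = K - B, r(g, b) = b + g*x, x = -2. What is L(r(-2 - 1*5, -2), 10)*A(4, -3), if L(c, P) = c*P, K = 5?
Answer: 960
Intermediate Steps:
r(g, b) = b - 2*g (r(g, b) = b + g*(-2) = b - 2*g)
A(H, B) = 5 - B
L(c, P) = P*c
L(r(-2 - 1*5, -2), 10)*A(4, -3) = (10*(-2 - 2*(-2 - 1*5)))*(5 - 1*(-3)) = (10*(-2 - 2*(-2 - 5)))*(5 + 3) = (10*(-2 - 2*(-7)))*8 = (10*(-2 + 14))*8 = (10*12)*8 = 120*8 = 960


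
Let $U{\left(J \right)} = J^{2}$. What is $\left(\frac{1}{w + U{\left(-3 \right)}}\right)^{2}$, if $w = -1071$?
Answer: $\frac{1}{1127844} \approx 8.8665 \cdot 10^{-7}$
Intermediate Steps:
$\left(\frac{1}{w + U{\left(-3 \right)}}\right)^{2} = \left(\frac{1}{-1071 + \left(-3\right)^{2}}\right)^{2} = \left(\frac{1}{-1071 + 9}\right)^{2} = \left(\frac{1}{-1062}\right)^{2} = \left(- \frac{1}{1062}\right)^{2} = \frac{1}{1127844}$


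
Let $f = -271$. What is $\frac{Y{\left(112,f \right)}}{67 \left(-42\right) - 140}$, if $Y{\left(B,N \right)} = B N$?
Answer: $\frac{2168}{211} \approx 10.275$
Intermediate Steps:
$\frac{Y{\left(112,f \right)}}{67 \left(-42\right) - 140} = \frac{112 \left(-271\right)}{67 \left(-42\right) - 140} = - \frac{30352}{-2814 - 140} = - \frac{30352}{-2954} = \left(-30352\right) \left(- \frac{1}{2954}\right) = \frac{2168}{211}$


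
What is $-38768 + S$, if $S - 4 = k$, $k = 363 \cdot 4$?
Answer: $-37312$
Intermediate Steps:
$k = 1452$
$S = 1456$ ($S = 4 + 1452 = 1456$)
$-38768 + S = -38768 + 1456 = -37312$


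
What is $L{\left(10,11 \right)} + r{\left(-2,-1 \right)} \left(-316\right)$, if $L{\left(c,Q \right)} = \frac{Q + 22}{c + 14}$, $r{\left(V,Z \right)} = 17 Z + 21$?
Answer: $- \frac{10101}{8} \approx -1262.6$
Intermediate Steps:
$r{\left(V,Z \right)} = 21 + 17 Z$
$L{\left(c,Q \right)} = \frac{22 + Q}{14 + c}$
$L{\left(10,11 \right)} + r{\left(-2,-1 \right)} \left(-316\right) = \frac{22 + 11}{14 + 10} + \left(21 + 17 \left(-1\right)\right) \left(-316\right) = \frac{1}{24} \cdot 33 + \left(21 - 17\right) \left(-316\right) = \frac{1}{24} \cdot 33 + 4 \left(-316\right) = \frac{11}{8} - 1264 = - \frac{10101}{8}$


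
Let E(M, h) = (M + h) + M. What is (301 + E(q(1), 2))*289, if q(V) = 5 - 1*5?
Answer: 87567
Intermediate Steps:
q(V) = 0 (q(V) = 5 - 5 = 0)
E(M, h) = h + 2*M
(301 + E(q(1), 2))*289 = (301 + (2 + 2*0))*289 = (301 + (2 + 0))*289 = (301 + 2)*289 = 303*289 = 87567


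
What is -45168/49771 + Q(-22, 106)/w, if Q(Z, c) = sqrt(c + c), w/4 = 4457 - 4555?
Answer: -45168/49771 - sqrt(53)/196 ≈ -0.94466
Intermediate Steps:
w = -392 (w = 4*(4457 - 4555) = 4*(-98) = -392)
Q(Z, c) = sqrt(2)*sqrt(c) (Q(Z, c) = sqrt(2*c) = sqrt(2)*sqrt(c))
-45168/49771 + Q(-22, 106)/w = -45168/49771 + (sqrt(2)*sqrt(106))/(-392) = -45168*1/49771 + (2*sqrt(53))*(-1/392) = -45168/49771 - sqrt(53)/196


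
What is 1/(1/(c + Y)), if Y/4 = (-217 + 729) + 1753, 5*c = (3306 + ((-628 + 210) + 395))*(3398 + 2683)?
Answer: 20009223/5 ≈ 4.0018e+6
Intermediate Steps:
c = 19963923/5 (c = ((3306 + ((-628 + 210) + 395))*(3398 + 2683))/5 = ((3306 + (-418 + 395))*6081)/5 = ((3306 - 23)*6081)/5 = (3283*6081)/5 = (1/5)*19963923 = 19963923/5 ≈ 3.9928e+6)
Y = 9060 (Y = 4*((-217 + 729) + 1753) = 4*(512 + 1753) = 4*2265 = 9060)
1/(1/(c + Y)) = 1/(1/(19963923/5 + 9060)) = 1/(1/(20009223/5)) = 1/(5/20009223) = 20009223/5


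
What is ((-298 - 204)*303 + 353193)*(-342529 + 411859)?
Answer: 13941361710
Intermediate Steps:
((-298 - 204)*303 + 353193)*(-342529 + 411859) = (-502*303 + 353193)*69330 = (-152106 + 353193)*69330 = 201087*69330 = 13941361710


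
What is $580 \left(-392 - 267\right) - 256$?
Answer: $-382476$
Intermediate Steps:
$580 \left(-392 - 267\right) - 256 = 580 \left(-659\right) - 256 = -382220 - 256 = -382476$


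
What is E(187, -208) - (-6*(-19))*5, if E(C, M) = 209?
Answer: -361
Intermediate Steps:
E(187, -208) - (-6*(-19))*5 = 209 - (-6*(-19))*5 = 209 - 114*5 = 209 - 1*570 = 209 - 570 = -361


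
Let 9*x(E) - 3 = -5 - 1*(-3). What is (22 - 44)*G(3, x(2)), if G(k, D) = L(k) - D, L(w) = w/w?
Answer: -176/9 ≈ -19.556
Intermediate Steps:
x(E) = 1/9 (x(E) = 1/3 + (-5 - 1*(-3))/9 = 1/3 + (-5 + 3)/9 = 1/3 + (1/9)*(-2) = 1/3 - 2/9 = 1/9)
L(w) = 1
G(k, D) = 1 - D
(22 - 44)*G(3, x(2)) = (22 - 44)*(1 - 1*1/9) = -22*(1 - 1/9) = -22*8/9 = -176/9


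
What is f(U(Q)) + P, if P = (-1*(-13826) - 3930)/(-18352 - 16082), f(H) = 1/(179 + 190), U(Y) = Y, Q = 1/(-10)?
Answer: -66985/235299 ≈ -0.28468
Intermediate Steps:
Q = -⅒ ≈ -0.10000
f(H) = 1/369
P = -4948/17217 (P = (13826 - 3930)/(-34434) = 9896*(-1/34434) = -4948/17217 ≈ -0.28739)
f(U(Q)) + P = 1/369 - 4948/17217 = -66985/235299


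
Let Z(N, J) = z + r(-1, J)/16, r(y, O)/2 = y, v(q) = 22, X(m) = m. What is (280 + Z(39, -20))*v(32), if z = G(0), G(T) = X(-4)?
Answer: 24277/4 ≈ 6069.3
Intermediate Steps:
G(T) = -4
r(y, O) = 2*y
z = -4
Z(N, J) = -33/8 (Z(N, J) = -4 + (2*(-1))/16 = -4 - 2*1/16 = -4 - ⅛ = -33/8)
(280 + Z(39, -20))*v(32) = (280 - 33/8)*22 = (2207/8)*22 = 24277/4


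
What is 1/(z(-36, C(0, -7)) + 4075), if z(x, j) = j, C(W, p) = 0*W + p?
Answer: 1/4068 ≈ 0.00024582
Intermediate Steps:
C(W, p) = p (C(W, p) = 0 + p = p)
1/(z(-36, C(0, -7)) + 4075) = 1/(-7 + 4075) = 1/4068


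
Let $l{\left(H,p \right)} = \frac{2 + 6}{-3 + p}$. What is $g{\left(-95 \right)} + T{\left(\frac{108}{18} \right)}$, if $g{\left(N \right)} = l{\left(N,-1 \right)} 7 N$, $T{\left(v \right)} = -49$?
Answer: $1281$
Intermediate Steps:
$l{\left(H,p \right)} = \frac{8}{-3 + p}$
$g{\left(N \right)} = - 14 N$ ($g{\left(N \right)} = \frac{8}{-3 - 1} \cdot 7 N = \frac{8}{-4} \cdot 7 N = 8 \left(- \frac{1}{4}\right) 7 N = \left(-2\right) 7 N = - 14 N$)
$g{\left(-95 \right)} + T{\left(\frac{108}{18} \right)} = \left(-14\right) \left(-95\right) - 49 = 1330 - 49 = 1281$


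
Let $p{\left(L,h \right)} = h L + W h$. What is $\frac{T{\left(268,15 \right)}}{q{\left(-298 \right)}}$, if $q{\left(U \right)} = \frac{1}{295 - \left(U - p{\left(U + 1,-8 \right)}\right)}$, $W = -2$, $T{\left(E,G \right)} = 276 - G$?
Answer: $779085$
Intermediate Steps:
$p{\left(L,h \right)} = - 2 h + L h$ ($p{\left(L,h \right)} = h L - 2 h = L h - 2 h = - 2 h + L h$)
$q{\left(U \right)} = \frac{1}{303 - 9 U}$ ($q{\left(U \right)} = \frac{1}{295 - \left(U + 8 \left(-2 + \left(U + 1\right)\right)\right)} = \frac{1}{295 - \left(U + 8 \left(-2 + \left(1 + U\right)\right)\right)} = \frac{1}{295 - \left(U + 8 \left(-1 + U\right)\right)} = \frac{1}{295 - \left(-8 + 9 U\right)} = \frac{1}{303 - 9 U}$)
$\frac{T{\left(268,15 \right)}}{q{\left(-298 \right)}} = \frac{276 - 15}{\left(-1\right) \frac{1}{-303 + 9 \left(-298\right)}} = \frac{276 - 15}{\left(-1\right) \frac{1}{-303 - 2682}} = \frac{261}{\left(-1\right) \frac{1}{-2985}} = \frac{261}{\left(-1\right) \left(- \frac{1}{2985}\right)} = 261 \frac{1}{\frac{1}{2985}} = 261 \cdot 2985 = 779085$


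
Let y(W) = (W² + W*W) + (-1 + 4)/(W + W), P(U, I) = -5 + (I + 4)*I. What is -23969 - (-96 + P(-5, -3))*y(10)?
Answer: -15767/5 ≈ -3153.4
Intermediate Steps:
P(U, I) = -5 + I*(4 + I) (P(U, I) = -5 + (4 + I)*I = -5 + I*(4 + I))
y(W) = 2*W² + 3/(2*W) (y(W) = (W² + W²) + 3/((2*W)) = 2*W² + 3*(1/(2*W)) = 2*W² + 3/(2*W))
-23969 - (-96 + P(-5, -3))*y(10) = -23969 - (-96 + (-5 + (-3)² + 4*(-3)))*(½)*(3 + 4*10³)/10 = -23969 - (-96 + (-5 + 9 - 12))*(½)*(⅒)*(3 + 4*1000) = -23969 - (-96 - 8)*(½)*(⅒)*(3 + 4000) = -23969 - (-104)*(½)*(⅒)*4003 = -23969 - (-104)*4003/20 = -23969 - 1*(-104078/5) = -23969 + 104078/5 = -15767/5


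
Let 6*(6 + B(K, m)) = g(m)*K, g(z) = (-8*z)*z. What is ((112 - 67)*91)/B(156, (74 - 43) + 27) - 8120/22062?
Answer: -2886027025/7718589258 ≈ -0.37391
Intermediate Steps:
g(z) = -8*z**2
B(K, m) = -6 - 4*K*m**2/3 (B(K, m) = -6 + ((-8*m**2)*K)/6 = -6 + (-8*K*m**2)/6 = -6 - 4*K*m**2/3)
((112 - 67)*91)/B(156, (74 - 43) + 27) - 8120/22062 = ((112 - 67)*91)/(-6 - 4/3*156*((74 - 43) + 27)**2) - 8120/22062 = (45*91)/(-6 - 4/3*156*(31 + 27)**2) - 8120*1/22062 = 4095/(-6 - 4/3*156*58**2) - 4060/11031 = 4095/(-6 - 4/3*156*3364) - 4060/11031 = 4095/(-6 - 699712) - 4060/11031 = 4095/(-699718) - 4060/11031 = 4095*(-1/699718) - 4060/11031 = -4095/699718 - 4060/11031 = -2886027025/7718589258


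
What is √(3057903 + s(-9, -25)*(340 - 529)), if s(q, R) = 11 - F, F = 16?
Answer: 12*√21242 ≈ 1749.0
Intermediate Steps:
s(q, R) = -5 (s(q, R) = 11 - 1*16 = 11 - 16 = -5)
√(3057903 + s(-9, -25)*(340 - 529)) = √(3057903 - 5*(340 - 529)) = √(3057903 - 5*(-189)) = √(3057903 + 945) = √3058848 = 12*√21242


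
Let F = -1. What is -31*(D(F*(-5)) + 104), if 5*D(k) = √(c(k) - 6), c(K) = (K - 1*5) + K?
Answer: -3224 - 31*I/5 ≈ -3224.0 - 6.2*I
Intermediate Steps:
c(K) = -5 + 2*K (c(K) = (K - 5) + K = (-5 + K) + K = -5 + 2*K)
D(k) = √(-11 + 2*k)/5 (D(k) = √((-5 + 2*k) - 6)/5 = √(-11 + 2*k)/5)
-31*(D(F*(-5)) + 104) = -31*(√(-11 + 2*(-1*(-5)))/5 + 104) = -31*(√(-11 + 2*5)/5 + 104) = -31*(√(-11 + 10)/5 + 104) = -31*(√(-1)/5 + 104) = -31*(I/5 + 104) = -31*(104 + I/5) = -3224 - 31*I/5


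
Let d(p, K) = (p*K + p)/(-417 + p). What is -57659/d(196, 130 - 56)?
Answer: 1820377/2100 ≈ 866.85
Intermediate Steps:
d(p, K) = (p + K*p)/(-417 + p) (d(p, K) = (K*p + p)/(-417 + p) = (p + K*p)/(-417 + p))
-57659/d(196, 130 - 56) = -57659*(-417 + 196)/(196*(1 + (130 - 56))) = -57659*(-221/(196*(1 + 74))) = -57659/(196*(-1/221)*75) = -57659/(-14700/221) = -57659*(-221/14700) = 1820377/2100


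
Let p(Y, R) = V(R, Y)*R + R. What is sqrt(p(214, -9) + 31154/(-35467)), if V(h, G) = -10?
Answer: sqrt(100785616291)/35467 ≈ 8.9511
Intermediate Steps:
p(Y, R) = -9*R (p(Y, R) = -10*R + R = -9*R)
sqrt(p(214, -9) + 31154/(-35467)) = sqrt(-9*(-9) + 31154/(-35467)) = sqrt(81 + 31154*(-1/35467)) = sqrt(81 - 31154/35467) = sqrt(2841673/35467) = sqrt(100785616291)/35467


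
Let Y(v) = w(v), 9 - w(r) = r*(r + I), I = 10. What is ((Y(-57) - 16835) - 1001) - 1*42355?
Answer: -62861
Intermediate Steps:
w(r) = 9 - r*(10 + r) (w(r) = 9 - r*(r + 10) = 9 - r*(10 + r))
Y(v) = 9 - v² - 10*v
((Y(-57) - 16835) - 1001) - 1*42355 = (((9 - 1*(-57)² - 10*(-57)) - 16835) - 1001) - 1*42355 = (((9 - 1*3249 + 570) - 16835) - 1001) - 42355 = (((9 - 3249 + 570) - 16835) - 1001) - 42355 = ((-2670 - 16835) - 1001) - 42355 = (-19505 - 1001) - 42355 = -20506 - 42355 = -62861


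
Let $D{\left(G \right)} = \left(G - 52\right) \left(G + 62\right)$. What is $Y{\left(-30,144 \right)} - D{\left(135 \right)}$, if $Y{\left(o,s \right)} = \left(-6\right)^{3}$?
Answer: $-16567$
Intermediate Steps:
$D{\left(G \right)} = \left(-52 + G\right) \left(62 + G\right)$
$Y{\left(o,s \right)} = -216$
$Y{\left(-30,144 \right)} - D{\left(135 \right)} = -216 - \left(-3224 + 135^{2} + 10 \cdot 135\right) = -216 - \left(-3224 + 18225 + 1350\right) = -216 - 16351 = -16567$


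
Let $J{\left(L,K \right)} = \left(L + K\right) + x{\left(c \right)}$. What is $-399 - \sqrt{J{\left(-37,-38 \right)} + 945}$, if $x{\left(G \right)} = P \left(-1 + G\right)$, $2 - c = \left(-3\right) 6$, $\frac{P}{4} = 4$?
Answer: $-399 - \sqrt{1174} \approx -433.26$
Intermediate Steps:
$P = 16$ ($P = 4 \cdot 4 = 16$)
$c = 20$ ($c = 2 - \left(-3\right) 6 = 2 - -18 = 2 + 18 = 20$)
$x{\left(G \right)} = -16 + 16 G$ ($x{\left(G \right)} = 16 \left(-1 + G\right) = -16 + 16 G$)
$J{\left(L,K \right)} = 304 + K + L$ ($J{\left(L,K \right)} = \left(L + K\right) + \left(-16 + 16 \cdot 20\right) = \left(K + L\right) + \left(-16 + 320\right) = \left(K + L\right) + 304 = 304 + K + L$)
$-399 - \sqrt{J{\left(-37,-38 \right)} + 945} = -399 - \sqrt{\left(304 - 38 - 37\right) + 945} = -399 - \sqrt{229 + 945} = -399 - \sqrt{1174}$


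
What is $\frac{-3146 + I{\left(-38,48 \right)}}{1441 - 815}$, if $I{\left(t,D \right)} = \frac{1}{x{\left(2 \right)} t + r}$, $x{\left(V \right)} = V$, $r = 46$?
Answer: $- \frac{94381}{18780} \approx -5.0256$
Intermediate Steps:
$I{\left(t,D \right)} = \frac{1}{46 + 2 t}$ ($I{\left(t,D \right)} = \frac{1}{2 t + 46} = \frac{1}{46 + 2 t}$)
$\frac{-3146 + I{\left(-38,48 \right)}}{1441 - 815} = \frac{-3146 + \frac{1}{2 \left(23 - 38\right)}}{1441 - 815} = \frac{-3146 + \frac{1}{2 \left(-15\right)}}{626} = \left(-3146 + \frac{1}{2} \left(- \frac{1}{15}\right)\right) \frac{1}{626} = \left(-3146 - \frac{1}{30}\right) \frac{1}{626} = \left(- \frac{94381}{30}\right) \frac{1}{626} = - \frac{94381}{18780}$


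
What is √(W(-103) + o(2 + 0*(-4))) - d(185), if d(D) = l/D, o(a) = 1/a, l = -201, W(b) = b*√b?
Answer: 201/185 + √(2 - 412*I*√103)/2 ≈ 23.954 - 22.856*I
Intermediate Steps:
W(b) = b^(3/2)
d(D) = -201/D
√(W(-103) + o(2 + 0*(-4))) - d(185) = √((-103)^(3/2) + 1/(2 + 0*(-4))) - (-201)/185 = √(-103*I*√103 + 1/(2 + 0)) - (-201)/185 = √(-103*I*√103 + 1/2) - 1*(-201/185) = √(-103*I*√103 + ½) + 201/185 = √(½ - 103*I*√103) + 201/185 = 201/185 + √(½ - 103*I*√103)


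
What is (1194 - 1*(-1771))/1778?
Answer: 2965/1778 ≈ 1.6676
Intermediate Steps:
(1194 - 1*(-1771))/1778 = (1194 + 1771)*(1/1778) = 2965*(1/1778) = 2965/1778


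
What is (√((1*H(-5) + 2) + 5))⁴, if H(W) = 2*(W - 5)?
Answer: 169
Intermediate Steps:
H(W) = -10 + 2*W (H(W) = 2*(-5 + W) = -10 + 2*W)
(√((1*H(-5) + 2) + 5))⁴ = (√((1*(-10 + 2*(-5)) + 2) + 5))⁴ = (√((1*(-10 - 10) + 2) + 5))⁴ = (√((1*(-20) + 2) + 5))⁴ = (√((-20 + 2) + 5))⁴ = (√(-18 + 5))⁴ = (√(-13))⁴ = (I*√13)⁴ = 169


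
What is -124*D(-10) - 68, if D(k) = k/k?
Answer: -192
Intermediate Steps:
D(k) = 1
-124*D(-10) - 68 = -124*1 - 68 = -124 - 68 = -192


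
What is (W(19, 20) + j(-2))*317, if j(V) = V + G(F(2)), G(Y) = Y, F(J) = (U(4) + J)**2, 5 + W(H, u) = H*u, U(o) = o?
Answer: 129653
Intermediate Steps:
W(H, u) = -5 + H*u
F(J) = (4 + J)**2
j(V) = 36 + V (j(V) = V + (4 + 2)**2 = V + 6**2 = V + 36 = 36 + V)
(W(19, 20) + j(-2))*317 = ((-5 + 19*20) + (36 - 2))*317 = ((-5 + 380) + 34)*317 = (375 + 34)*317 = 409*317 = 129653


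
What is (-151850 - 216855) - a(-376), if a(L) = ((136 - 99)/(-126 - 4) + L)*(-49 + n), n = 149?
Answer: -4303995/13 ≈ -3.3108e+5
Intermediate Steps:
a(L) = -370/13 + 100*L (a(L) = ((136 - 99)/(-126 - 4) + L)*(-49 + 149) = (37/(-130) + L)*100 = (37*(-1/130) + L)*100 = (-37/130 + L)*100 = -370/13 + 100*L)
(-151850 - 216855) - a(-376) = (-151850 - 216855) - (-370/13 + 100*(-376)) = -368705 - (-370/13 - 37600) = -368705 - 1*(-489170/13) = -368705 + 489170/13 = -4303995/13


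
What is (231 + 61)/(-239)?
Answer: -292/239 ≈ -1.2218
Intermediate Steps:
(231 + 61)/(-239) = -1/239*292 = -292/239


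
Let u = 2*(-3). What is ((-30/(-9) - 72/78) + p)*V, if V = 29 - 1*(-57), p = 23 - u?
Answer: 105350/39 ≈ 2701.3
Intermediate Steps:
u = -6
p = 29 (p = 23 - 1*(-6) = 23 + 6 = 29)
V = 86 (V = 29 + 57 = 86)
((-30/(-9) - 72/78) + p)*V = ((-30/(-9) - 72/78) + 29)*86 = ((-30*(-⅑) - 72*1/78) + 29)*86 = ((10/3 - 12/13) + 29)*86 = (94/39 + 29)*86 = (1225/39)*86 = 105350/39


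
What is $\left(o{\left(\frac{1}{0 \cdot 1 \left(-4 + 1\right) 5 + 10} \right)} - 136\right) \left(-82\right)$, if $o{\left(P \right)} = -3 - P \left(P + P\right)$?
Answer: $\frac{284991}{25} \approx 11400.0$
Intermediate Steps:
$o{\left(P \right)} = -3 - 2 P^{2}$ ($o{\left(P \right)} = -3 - P 2 P = -3 - 2 P^{2}$)
$\left(o{\left(\frac{1}{0 \cdot 1 \left(-4 + 1\right) 5 + 10} \right)} - 136\right) \left(-82\right) = \left(\left(-3 - 2 \left(\frac{1}{0 \cdot 1 \left(-4 + 1\right) 5 + 10}\right)^{2}\right) - 136\right) \left(-82\right) = \left(\left(-3 - 2 \left(\frac{1}{0 \left(\left(-3\right) 5\right) + 10}\right)^{2}\right) - 136\right) \left(-82\right) = \left(\left(-3 - 2 \left(\frac{1}{0 \left(-15\right) + 10}\right)^{2}\right) - 136\right) \left(-82\right) = \left(\left(-3 - 2 \left(\frac{1}{0 + 10}\right)^{2}\right) - 136\right) \left(-82\right) = \left(\left(-3 - 2 \left(\frac{1}{10}\right)^{2}\right) - 136\right) \left(-82\right) = \left(\left(-3 - \frac{2}{100}\right) - 136\right) \left(-82\right) = \left(\left(-3 - \frac{1}{50}\right) - 136\right) \left(-82\right) = \left(- \frac{151}{50} - 136\right) \left(-82\right) = \left(- \frac{6951}{50}\right) \left(-82\right) = \frac{284991}{25}$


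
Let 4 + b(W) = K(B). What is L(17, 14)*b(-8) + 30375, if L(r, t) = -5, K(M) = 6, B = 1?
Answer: 30365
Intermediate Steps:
b(W) = 2 (b(W) = -4 + 6 = 2)
L(17, 14)*b(-8) + 30375 = -5*2 + 30375 = -10 + 30375 = 30365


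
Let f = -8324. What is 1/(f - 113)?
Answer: -1/8437 ≈ -0.00011853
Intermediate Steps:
1/(f - 113) = 1/(-8324 - 113) = 1/(-8437) = -1/8437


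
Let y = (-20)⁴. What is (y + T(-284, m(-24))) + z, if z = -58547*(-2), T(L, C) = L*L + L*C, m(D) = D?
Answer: 364566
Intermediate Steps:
T(L, C) = L² + C*L
y = 160000
z = 117094
(y + T(-284, m(-24))) + z = (160000 - 284*(-24 - 284)) + 117094 = (160000 - 284*(-308)) + 117094 = (160000 + 87472) + 117094 = 247472 + 117094 = 364566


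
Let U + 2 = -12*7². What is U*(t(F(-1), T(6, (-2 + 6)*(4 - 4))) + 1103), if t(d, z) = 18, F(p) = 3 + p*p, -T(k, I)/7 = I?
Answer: -661390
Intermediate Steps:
T(k, I) = -7*I
F(p) = 3 + p²
U = -590 (U = -2 - 12*7² = -2 - 12*49 = -2 - 588 = -590)
U*(t(F(-1), T(6, (-2 + 6)*(4 - 4))) + 1103) = -590*(18 + 1103) = -590*1121 = -661390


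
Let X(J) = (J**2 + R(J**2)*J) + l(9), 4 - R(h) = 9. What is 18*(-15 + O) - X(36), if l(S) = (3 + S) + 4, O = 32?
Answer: -826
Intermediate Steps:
R(h) = -5 (R(h) = 4 - 1*9 = 4 - 9 = -5)
l(S) = 7 + S
X(J) = 16 + J**2 - 5*J (X(J) = (J**2 - 5*J) + (7 + 9) = (J**2 - 5*J) + 16 = 16 + J**2 - 5*J)
18*(-15 + O) - X(36) = 18*(-15 + 32) - (16 + 36**2 - 5*36) = 18*17 - (16 + 1296 - 180) = 306 - 1*1132 = 306 - 1132 = -826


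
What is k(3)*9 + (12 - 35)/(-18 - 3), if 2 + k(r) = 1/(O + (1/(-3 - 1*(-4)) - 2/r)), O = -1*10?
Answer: -10862/609 ≈ -17.836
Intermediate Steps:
O = -10
k(r) = -2 + 1/(-9 - 2/r) (k(r) = -2 + 1/(-10 + (1/(-3 - 1*(-4)) - 2/r)) = -2 + 1/(-10 + (1/(-3 + 4) - 2/r)) = -2 + 1/(-10 + (1/1 - 2/r)) = -2 + 1/(-10 + (1*1 - 2/r)) = -2 + 1/(-10 + (1 - 2/r)) = -2 + 1/(-9 - 2/r))
k(3)*9 + (12 - 35)/(-18 - 3) = ((-4 - 19*3)/(2 + 9*3))*9 + (12 - 35)/(-18 - 3) = ((-4 - 57)/(2 + 27))*9 - 23/(-21) = (-61/29)*9 - 23*(-1/21) = ((1/29)*(-61))*9 + 23/21 = -61/29*9 + 23/21 = -549/29 + 23/21 = -10862/609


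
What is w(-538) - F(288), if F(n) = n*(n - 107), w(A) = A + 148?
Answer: -52518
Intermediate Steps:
w(A) = 148 + A
F(n) = n*(-107 + n)
w(-538) - F(288) = (148 - 538) - 288*(-107 + 288) = -390 - 288*181 = -390 - 1*52128 = -390 - 52128 = -52518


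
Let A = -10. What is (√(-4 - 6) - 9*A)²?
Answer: (90 + I*√10)² ≈ 8090.0 + 569.21*I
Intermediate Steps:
(√(-4 - 6) - 9*A)² = (√(-4 - 6) - 9*(-10))² = (√(-10) + 90)² = (I*√10 + 90)² = (90 + I*√10)²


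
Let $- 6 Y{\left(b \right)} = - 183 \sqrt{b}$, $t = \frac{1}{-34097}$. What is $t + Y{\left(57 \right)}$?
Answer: $- \frac{1}{34097} + \frac{61 \sqrt{57}}{2} \approx 230.27$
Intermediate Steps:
$t = - \frac{1}{34097} \approx -2.9328 \cdot 10^{-5}$
$Y{\left(b \right)} = \frac{61 \sqrt{b}}{2}$ ($Y{\left(b \right)} = - \frac{\left(-183\right) \sqrt{b}}{6} = \frac{61 \sqrt{b}}{2}$)
$t + Y{\left(57 \right)} = - \frac{1}{34097} + \frac{61 \sqrt{57}}{2}$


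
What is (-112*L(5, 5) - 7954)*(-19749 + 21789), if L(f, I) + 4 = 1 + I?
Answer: -16683120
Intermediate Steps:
L(f, I) = -3 + I (L(f, I) = -4 + (1 + I) = -3 + I)
(-112*L(5, 5) - 7954)*(-19749 + 21789) = (-112*(-3 + 5) - 7954)*(-19749 + 21789) = (-112*2 - 7954)*2040 = (-224 - 7954)*2040 = -8178*2040 = -16683120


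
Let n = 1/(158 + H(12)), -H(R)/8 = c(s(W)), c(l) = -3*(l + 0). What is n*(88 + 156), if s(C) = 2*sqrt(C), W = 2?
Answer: 9638/5089 - 2928*sqrt(2)/5089 ≈ 1.0802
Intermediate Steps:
c(l) = -3*l
H(R) = 48*sqrt(2) (H(R) = -(-24)*2*sqrt(2) = -(-48)*sqrt(2) = 48*sqrt(2))
n = 1/(158 + 48*sqrt(2)) ≈ 0.0044271
n*(88 + 156) = (79/10178 - 12*sqrt(2)/5089)*(88 + 156) = (79/10178 - 12*sqrt(2)/5089)*244 = 9638/5089 - 2928*sqrt(2)/5089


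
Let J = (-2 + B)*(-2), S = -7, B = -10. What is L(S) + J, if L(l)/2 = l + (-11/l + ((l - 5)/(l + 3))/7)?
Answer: 14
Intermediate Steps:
L(l) = -22/l + 2*l + 2*(-5 + l)/(7*(3 + l)) (L(l) = 2*(l + (-11/l + ((l - 5)/(l + 3))/7)) = 2*(l + (-11/l + ((-5 + l)/(3 + l))*(⅐))) = 2*(l + (-11/l + (-5 + l)/(7*(3 + l)))) = 2*(l - 11/l + (-5 + l)/(7*(3 + l))) = -22/l + 2*l + 2*(-5 + l)/(7*(3 + l)))
J = 24 (J = (-2 - 10)*(-2) = -12*(-2) = 24)
L(S) + J = (2/7)*(-231 - 82*(-7) + 7*(-7)³ + 22*(-7)²)/(-7*(3 - 7)) + 24 = (2/7)*(-⅐)*(-231 + 574 + 7*(-343) + 22*49)/(-4) + 24 = (2/7)*(-⅐)*(-¼)*(-231 + 574 - 2401 + 1078) + 24 = (2/7)*(-⅐)*(-¼)*(-980) + 24 = -10 + 24 = 14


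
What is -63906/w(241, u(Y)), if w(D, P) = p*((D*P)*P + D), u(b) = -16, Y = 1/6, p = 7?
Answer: -63906/433559 ≈ -0.14740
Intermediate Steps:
Y = ⅙ ≈ 0.16667
w(D, P) = 7*D + 7*D*P² (w(D, P) = 7*((D*P)*P + D) = 7*(D*P² + D) = 7*(D + D*P²) = 7*D + 7*D*P²)
-63906/w(241, u(Y)) = -63906*1/(1687*(1 + (-16)²)) = -63906*1/(1687*(1 + 256)) = -63906/(7*241*257) = -63906/433559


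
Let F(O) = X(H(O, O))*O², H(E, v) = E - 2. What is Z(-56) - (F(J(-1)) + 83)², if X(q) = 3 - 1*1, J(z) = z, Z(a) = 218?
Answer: -7007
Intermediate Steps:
H(E, v) = -2 + E
X(q) = 2 (X(q) = 3 - 1 = 2)
F(O) = 2*O²
Z(-56) - (F(J(-1)) + 83)² = 218 - (2*(-1)² + 83)² = 218 - (2*1 + 83)² = 218 - (2 + 83)² = 218 - 1*85² = 218 - 1*7225 = 218 - 7225 = -7007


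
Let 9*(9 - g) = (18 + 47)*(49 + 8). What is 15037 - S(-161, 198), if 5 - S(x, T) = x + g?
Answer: 43405/3 ≈ 14468.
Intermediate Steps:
g = -1208/3 (g = 9 - (18 + 47)*(49 + 8)/9 = 9 - 65*57/9 = 9 - ⅑*3705 = 9 - 1235/3 = -1208/3 ≈ -402.67)
S(x, T) = 1223/3 - x (S(x, T) = 5 - (x - 1208/3) = 5 - (-1208/3 + x) = 5 + (1208/3 - x) = 1223/3 - x)
15037 - S(-161, 198) = 15037 - (1223/3 - 1*(-161)) = 15037 - (1223/3 + 161) = 15037 - 1*1706/3 = 15037 - 1706/3 = 43405/3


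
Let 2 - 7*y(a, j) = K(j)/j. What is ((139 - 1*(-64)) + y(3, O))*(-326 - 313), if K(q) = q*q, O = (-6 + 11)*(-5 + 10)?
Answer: -893322/7 ≈ -1.2762e+5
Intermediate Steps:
O = 25 (O = 5*5 = 25)
K(q) = q²
y(a, j) = 2/7 - j/7 (y(a, j) = 2/7 - j²/(7*j) = 2/7 - j/7)
((139 - 1*(-64)) + y(3, O))*(-326 - 313) = ((139 - 1*(-64)) + (2/7 - ⅐*25))*(-326 - 313) = ((139 + 64) + (2/7 - 25/7))*(-639) = (203 - 23/7)*(-639) = (1398/7)*(-639) = -893322/7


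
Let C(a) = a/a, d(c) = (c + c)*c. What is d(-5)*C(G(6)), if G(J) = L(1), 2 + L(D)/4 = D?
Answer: 50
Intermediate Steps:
L(D) = -8 + 4*D
G(J) = -4 (G(J) = -8 + 4*1 = -8 + 4 = -4)
d(c) = 2*c² (d(c) = (2*c)*c = 2*c²)
C(a) = 1
d(-5)*C(G(6)) = (2*(-5)²)*1 = (2*25)*1 = 50*1 = 50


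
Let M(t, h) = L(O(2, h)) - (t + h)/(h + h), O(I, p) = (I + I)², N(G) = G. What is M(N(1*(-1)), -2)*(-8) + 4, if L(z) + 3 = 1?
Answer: 26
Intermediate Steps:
O(I, p) = 4*I² (O(I, p) = (2*I)² = 4*I²)
L(z) = -2 (L(z) = -3 + 1 = -2)
M(t, h) = -2 - (h + t)/(2*h) (M(t, h) = -2 - (t + h)/(h + h) = -2 - (h + t)/(2*h))
M(N(1*(-1)), -2)*(-8) + 4 = ((½)*(-(-1) - 5*(-2))/(-2))*(-8) + 4 = ((½)*(-½)*(-1*(-1) + 10))*(-8) + 4 = ((½)*(-½)*(1 + 10))*(-8) + 4 = ((½)*(-½)*11)*(-8) + 4 = -11/4*(-8) + 4 = 22 + 4 = 26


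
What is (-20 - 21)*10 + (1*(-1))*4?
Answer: -414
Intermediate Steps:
(-20 - 21)*10 + (1*(-1))*4 = -41*10 - 1*4 = -410 - 4 = -414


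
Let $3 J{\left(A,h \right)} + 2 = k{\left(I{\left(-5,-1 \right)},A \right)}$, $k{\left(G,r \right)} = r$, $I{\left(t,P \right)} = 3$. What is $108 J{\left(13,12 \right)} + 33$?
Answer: $429$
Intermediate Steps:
$J{\left(A,h \right)} = - \frac{2}{3} + \frac{A}{3}$
$108 J{\left(13,12 \right)} + 33 = 108 \left(- \frac{2}{3} + \frac{1}{3} \cdot 13\right) + 33 = 108 \left(- \frac{2}{3} + \frac{13}{3}\right) + 33 = 108 \cdot \frac{11}{3} + 33 = 396 + 33 = 429$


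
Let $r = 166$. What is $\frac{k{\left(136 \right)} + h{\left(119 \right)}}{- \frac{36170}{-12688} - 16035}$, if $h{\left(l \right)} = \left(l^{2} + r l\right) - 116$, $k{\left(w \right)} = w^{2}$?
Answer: $- \frac{66351896}{20341591} \approx -3.2619$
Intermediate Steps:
$h{\left(l \right)} = -116 + l^{2} + 166 l$ ($h{\left(l \right)} = \left(l^{2} + 166 l\right) - 116 = -116 + l^{2} + 166 l$)
$\frac{k{\left(136 \right)} + h{\left(119 \right)}}{- \frac{36170}{-12688} - 16035} = \frac{136^{2} + \left(-116 + 119^{2} + 166 \cdot 119\right)}{- \frac{36170}{-12688} - 16035} = \frac{18496 + \left(-116 + 14161 + 19754\right)}{\left(-36170\right) \left(- \frac{1}{12688}\right) - 16035} = \frac{18496 + 33799}{\frac{18085}{6344} - 16035} = \frac{52295}{- \frac{101707955}{6344}} = 52295 \left(- \frac{6344}{101707955}\right) = - \frac{66351896}{20341591}$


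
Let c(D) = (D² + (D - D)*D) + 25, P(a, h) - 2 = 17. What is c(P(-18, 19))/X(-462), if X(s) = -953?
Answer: -386/953 ≈ -0.40504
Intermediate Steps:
P(a, h) = 19 (P(a, h) = 2 + 17 = 19)
c(D) = 25 + D² (c(D) = (D² + 0*D) + 25 = (D² + 0) + 25 = D² + 25 = 25 + D²)
c(P(-18, 19))/X(-462) = (25 + 19²)/(-953) = (25 + 361)*(-1/953) = 386*(-1/953) = -386/953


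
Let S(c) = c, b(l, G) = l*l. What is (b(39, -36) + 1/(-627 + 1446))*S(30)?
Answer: 12457000/273 ≈ 45630.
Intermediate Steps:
b(l, G) = l**2
(b(39, -36) + 1/(-627 + 1446))*S(30) = (39**2 + 1/(-627 + 1446))*30 = (1521 + 1/819)*30 = (1245700/819)*30 = 12457000/273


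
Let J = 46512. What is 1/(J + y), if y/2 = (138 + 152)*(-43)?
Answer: 1/21572 ≈ 4.6356e-5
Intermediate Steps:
y = -24940 (y = 2*((138 + 152)*(-43)) = 2*(290*(-43)) = 2*(-12470) = -24940)
1/(J + y) = 1/(46512 - 24940) = 1/21572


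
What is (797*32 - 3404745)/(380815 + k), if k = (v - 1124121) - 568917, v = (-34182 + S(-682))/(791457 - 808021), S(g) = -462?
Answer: 13993436981/5433906782 ≈ 2.5752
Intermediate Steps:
v = 8661/4141 (v = (-34182 - 462)/(791457 - 808021) = -34644/(-16564) = -34644*(-1/16564) = 8661/4141 ≈ 2.0915)
k = -7010861697/4141 (k = (8661/4141 - 1124121) - 568917 = -4654976400/4141 - 568917 = -7010861697/4141 ≈ -1.6930e+6)
(797*32 - 3404745)/(380815 + k) = (797*32 - 3404745)/(380815 - 7010861697/4141) = (25504 - 3404745)/(-5433906782/4141) = -3379241*(-4141/5433906782) = 13993436981/5433906782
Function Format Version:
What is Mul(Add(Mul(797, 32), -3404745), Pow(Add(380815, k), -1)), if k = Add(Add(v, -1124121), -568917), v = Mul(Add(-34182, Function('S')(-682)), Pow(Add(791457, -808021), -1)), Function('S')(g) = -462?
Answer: Rational(13993436981, 5433906782) ≈ 2.5752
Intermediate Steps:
v = Rational(8661, 4141) (v = Mul(Add(-34182, -462), Pow(Add(791457, -808021), -1)) = Mul(-34644, Pow(-16564, -1)) = Mul(-34644, Rational(-1, 16564)) = Rational(8661, 4141) ≈ 2.0915)
k = Rational(-7010861697, 4141) (k = Add(Add(Rational(8661, 4141), -1124121), -568917) = Add(Rational(-4654976400, 4141), -568917) = Rational(-7010861697, 4141) ≈ -1.6930e+6)
Mul(Add(Mul(797, 32), -3404745), Pow(Add(380815, k), -1)) = Mul(Add(Mul(797, 32), -3404745), Pow(Add(380815, Rational(-7010861697, 4141)), -1)) = Mul(Add(25504, -3404745), Pow(Rational(-5433906782, 4141), -1)) = Mul(-3379241, Rational(-4141, 5433906782)) = Rational(13993436981, 5433906782)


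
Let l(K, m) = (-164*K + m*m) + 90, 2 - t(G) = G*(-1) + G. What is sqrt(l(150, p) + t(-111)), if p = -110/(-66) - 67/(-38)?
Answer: I*sqrt(318353087)/114 ≈ 156.51*I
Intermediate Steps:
t(G) = 2 (t(G) = 2 - (G*(-1) + G) = 2 - (-G + G) = 2 - 1*0 = 2 + 0 = 2)
p = 391/114 (p = -110*(-1/66) - 67*(-1/38) = 5/3 + 67/38 = 391/114 ≈ 3.4298)
l(K, m) = 90 + m**2 - 164*K (l(K, m) = (-164*K + m**2) + 90 = (m**2 - 164*K) + 90 = 90 + m**2 - 164*K)
sqrt(l(150, p) + t(-111)) = sqrt((90 + (391/114)**2 - 164*150) + 2) = sqrt((90 + 152881/12996 - 24600) + 2) = sqrt(-318379079/12996 + 2) = sqrt(-318353087/12996) = I*sqrt(318353087)/114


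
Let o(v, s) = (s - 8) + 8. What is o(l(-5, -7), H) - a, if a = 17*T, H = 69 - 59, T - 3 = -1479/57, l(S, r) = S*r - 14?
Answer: 7602/19 ≈ 400.11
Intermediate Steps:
l(S, r) = -14 + S*r
T = -436/19 (T = 3 - 1479/57 = 3 - 1479*1/57 = 3 - 493/19 = -436/19 ≈ -22.947)
H = 10
o(v, s) = s (o(v, s) = (-8 + s) + 8 = s)
a = -7412/19 (a = 17*(-436/19) = -7412/19 ≈ -390.11)
o(l(-5, -7), H) - a = 10 - 1*(-7412/19) = 10 + 7412/19 = 7602/19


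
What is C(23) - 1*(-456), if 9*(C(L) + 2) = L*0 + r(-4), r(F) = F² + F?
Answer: 1366/3 ≈ 455.33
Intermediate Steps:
r(F) = F + F²
C(L) = -⅔ (C(L) = -2 + (L*0 - 4*(1 - 4))/9 = -2 + (0 - 4*(-3))/9 = -2 + (0 + 12)/9 = -2 + (⅑)*12 = -2 + 4/3 = -⅔)
C(23) - 1*(-456) = -⅔ - 1*(-456) = -⅔ + 456 = 1366/3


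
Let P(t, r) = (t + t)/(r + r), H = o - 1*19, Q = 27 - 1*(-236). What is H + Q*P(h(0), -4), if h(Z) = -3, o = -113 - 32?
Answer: 133/4 ≈ 33.250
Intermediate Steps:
o = -145
Q = 263 (Q = 27 + 236 = 263)
H = -164 (H = -145 - 1*19 = -145 - 19 = -164)
P(t, r) = t/r (P(t, r) = (2*t)/((2*r)) = (2*t)*(1/(2*r)) = t/r)
H + Q*P(h(0), -4) = -164 + 263*(-3/(-4)) = -164 + 263*(-3*(-¼)) = -164 + 263*(¾) = -164 + 789/4 = 133/4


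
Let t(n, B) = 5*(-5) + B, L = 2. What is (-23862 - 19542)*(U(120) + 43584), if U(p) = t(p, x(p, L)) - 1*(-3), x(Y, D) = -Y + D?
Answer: -1885643376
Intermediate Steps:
x(Y, D) = D - Y
t(n, B) = -25 + B
U(p) = -20 - p (U(p) = (-25 + (2 - p)) - 1*(-3) = (-23 - p) + 3 = -20 - p)
(-23862 - 19542)*(U(120) + 43584) = (-23862 - 19542)*((-20 - 1*120) + 43584) = -43404*((-20 - 120) + 43584) = -43404*(-140 + 43584) = -43404*43444 = -1885643376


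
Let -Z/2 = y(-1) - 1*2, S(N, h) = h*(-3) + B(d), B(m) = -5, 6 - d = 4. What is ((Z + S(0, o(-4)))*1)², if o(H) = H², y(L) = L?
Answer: 2209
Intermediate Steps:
d = 2 (d = 6 - 1*4 = 6 - 4 = 2)
S(N, h) = -5 - 3*h (S(N, h) = h*(-3) - 5 = -3*h - 5 = -5 - 3*h)
Z = 6 (Z = -2*(-1 - 1*2) = -2*(-1 - 2) = -2*(-3) = 6)
((Z + S(0, o(-4)))*1)² = ((6 + (-5 - 3*(-4)²))*1)² = ((6 + (-5 - 3*16))*1)² = ((6 + (-5 - 48))*1)² = ((6 - 53)*1)² = (-47*1)² = (-47)² = 2209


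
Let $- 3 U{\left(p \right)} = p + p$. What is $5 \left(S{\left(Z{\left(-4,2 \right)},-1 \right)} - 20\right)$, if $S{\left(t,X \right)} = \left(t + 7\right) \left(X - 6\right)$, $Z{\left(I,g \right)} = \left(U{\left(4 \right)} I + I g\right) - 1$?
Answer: $- \frac{1210}{3} \approx -403.33$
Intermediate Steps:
$U{\left(p \right)} = - \frac{2 p}{3}$ ($U{\left(p \right)} = - \frac{p + p}{3} = - \frac{2 p}{3}$)
$Z{\left(I,g \right)} = -1 - \frac{8 I}{3} + I g$ ($Z{\left(I,g \right)} = \left(\left(- \frac{2}{3}\right) 4 I + I g\right) - 1 = \left(- \frac{8 I}{3} + I g\right) - 1 = -1 - \frac{8 I}{3} + I g$)
$S{\left(t,X \right)} = \left(-6 + X\right) \left(7 + t\right)$ ($S{\left(t,X \right)} = \left(7 + t\right) \left(-6 + X\right) = \left(-6 + X\right) \left(7 + t\right)$)
$5 \left(S{\left(Z{\left(-4,2 \right)},-1 \right)} - 20\right) = 5 \left(\left(-42 - 6 \left(-1 - - \frac{32}{3} - 8\right) + 7 \left(-1\right) - \left(-1 - - \frac{32}{3} - 8\right)\right) - 20\right) = 5 \left(\left(-42 - 6 \left(-1 + \frac{32}{3} - 8\right) - 7 - \left(-1 + \frac{32}{3} - 8\right)\right) - 20\right) = 5 \left(\left(-42 - 10 - 7 - \frac{5}{3}\right) - 20\right) = 5 \left(- \frac{182}{3} - 20\right) = 5 \left(- \frac{242}{3}\right) = - \frac{1210}{3}$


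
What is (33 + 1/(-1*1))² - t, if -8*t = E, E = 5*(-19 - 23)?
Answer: 3991/4 ≈ 997.75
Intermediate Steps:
E = -210 (E = 5*(-42) = -210)
t = 105/4 (t = -⅛*(-210) = 105/4 ≈ 26.250)
(33 + 1/(-1*1))² - t = (33 + 1/(-1*1))² - 1*105/4 = (33 + 1/(-1))² - 105/4 = (33 - 1)² - 105/4 = 32² - 105/4 = 1024 - 105/4 = 3991/4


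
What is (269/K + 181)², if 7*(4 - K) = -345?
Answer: 4815804816/139129 ≈ 34614.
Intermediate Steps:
K = 373/7 (K = 4 - ⅐*(-345) = 4 + 345/7 = 373/7 ≈ 53.286)
(269/K + 181)² = (269/(373/7) + 181)² = (269*(7/373) + 181)² = (1883/373 + 181)² = (69396/373)² = 4815804816/139129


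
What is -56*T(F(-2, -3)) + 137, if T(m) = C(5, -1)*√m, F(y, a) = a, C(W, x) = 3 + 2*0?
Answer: 137 - 168*I*√3 ≈ 137.0 - 290.98*I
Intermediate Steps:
C(W, x) = 3 (C(W, x) = 3 + 0 = 3)
T(m) = 3*√m
-56*T(F(-2, -3)) + 137 = -168*√(-3) + 137 = -168*I*√3 + 137 = 137 - 168*I*√3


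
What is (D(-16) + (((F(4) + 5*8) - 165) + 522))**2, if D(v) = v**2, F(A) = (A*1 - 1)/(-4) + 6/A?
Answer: 6838225/16 ≈ 4.2739e+5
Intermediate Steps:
F(A) = 1/4 + 6/A - A/4 (F(A) = (A - 1)*(-1/4) + 6/A = (-1 + A)*(-1/4) + 6/A = (1/4 - A/4) + 6/A = 1/4 + 6/A - A/4)
(D(-16) + (((F(4) + 5*8) - 165) + 522))**2 = ((-16)**2 + ((((1/4)*(24 - 1*4*(-1 + 4))/4 + 5*8) - 165) + 522))**2 = (256 + ((((1/4)*(1/4)*(24 - 1*4*3) + 40) - 165) + 522))**2 = (256 + ((((1/4)*(1/4)*(24 - 12) + 40) - 165) + 522))**2 = (256 + ((((1/4)*(1/4)*12 + 40) - 165) + 522))**2 = (256 + (((3/4 + 40) - 165) + 522))**2 = (256 + ((163/4 - 165) + 522))**2 = (256 + (-497/4 + 522))**2 = (256 + 1591/4)**2 = (2615/4)**2 = 6838225/16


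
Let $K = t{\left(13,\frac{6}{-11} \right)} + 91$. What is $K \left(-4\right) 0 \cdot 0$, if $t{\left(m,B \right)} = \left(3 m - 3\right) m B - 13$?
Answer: $0$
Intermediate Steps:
$t{\left(m,B \right)} = -13 + B m \left(-3 + 3 m\right)$ ($t{\left(m,B \right)} = \left(-3 + 3 m\right) m B - 13 = m \left(-3 + 3 m\right) B - 13 = B m \left(-3 + 3 m\right) - 13 = -13 + B m \left(-3 + 3 m\right)$)
$K = - \frac{1950}{11}$ ($K = \left(-13 - 3 \frac{6}{-11} \cdot 13 + 3 \frac{6}{-11} \cdot 13^{2}\right) + 91 = \left(-13 - 3 \cdot 6 \left(- \frac{1}{11}\right) 13 + 3 \cdot 6 \left(- \frac{1}{11}\right) 169\right) + 91 = \left(-13 - \left(- \frac{18}{11}\right) 13 + 3 \left(- \frac{6}{11}\right) 169\right) + 91 = \left(-13 + \frac{234}{11} - \frac{3042}{11}\right) + 91 = - \frac{2951}{11} + 91 = - \frac{1950}{11} \approx -177.27$)
$K \left(-4\right) 0 \cdot 0 = - \frac{1950 \left(-4\right) 0 \cdot 0}{11} = - \frac{1950 \cdot 0 \cdot 0}{11} = \left(- \frac{1950}{11}\right) 0 = 0$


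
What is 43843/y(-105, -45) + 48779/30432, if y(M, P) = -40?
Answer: -166534877/152160 ≈ -1094.5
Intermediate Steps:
43843/y(-105, -45) + 48779/30432 = 43843/(-40) + 48779/30432 = 43843*(-1/40) + 48779*(1/30432) = -43843/40 + 48779/30432 = -166534877/152160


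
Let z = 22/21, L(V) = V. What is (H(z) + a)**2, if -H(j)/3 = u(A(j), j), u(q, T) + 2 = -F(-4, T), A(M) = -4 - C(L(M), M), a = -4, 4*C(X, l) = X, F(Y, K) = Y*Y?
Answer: 2500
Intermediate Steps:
F(Y, K) = Y**2
C(X, l) = X/4
z = 22/21 (z = 22*(1/21) = 22/21 ≈ 1.0476)
A(M) = -4 - M/4
u(q, T) = -18 (u(q, T) = -2 - 1*(-4)**2 = -2 - 1*16 = -2 - 16 = -18)
H(j) = 54 (H(j) = -3*(-18) = 54)
(H(z) + a)**2 = (54 - 4)**2 = 50**2 = 2500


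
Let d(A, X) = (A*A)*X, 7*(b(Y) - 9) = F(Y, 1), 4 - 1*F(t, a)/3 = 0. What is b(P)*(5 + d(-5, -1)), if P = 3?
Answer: -1500/7 ≈ -214.29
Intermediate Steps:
F(t, a) = 12 (F(t, a) = 12 - 3*0 = 12 + 0 = 12)
b(Y) = 75/7 (b(Y) = 9 + (⅐)*12 = 9 + 12/7 = 75/7)
d(A, X) = X*A² (d(A, X) = A²*X = X*A²)
b(P)*(5 + d(-5, -1)) = 75*(5 - 1*(-5)²)/7 = 75*(5 - 1*25)/7 = 75*(5 - 25)/7 = (75/7)*(-20) = -1500/7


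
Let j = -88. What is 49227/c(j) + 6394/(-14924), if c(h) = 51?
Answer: 122389609/126854 ≈ 964.81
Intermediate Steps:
49227/c(j) + 6394/(-14924) = 49227/51 + 6394/(-14924) = 49227*(1/51) + 6394*(-1/14924) = 16409/17 - 3197/7462 = 122389609/126854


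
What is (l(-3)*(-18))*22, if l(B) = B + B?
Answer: 2376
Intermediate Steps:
l(B) = 2*B
(l(-3)*(-18))*22 = ((2*(-3))*(-18))*22 = -6*(-18)*22 = 108*22 = 2376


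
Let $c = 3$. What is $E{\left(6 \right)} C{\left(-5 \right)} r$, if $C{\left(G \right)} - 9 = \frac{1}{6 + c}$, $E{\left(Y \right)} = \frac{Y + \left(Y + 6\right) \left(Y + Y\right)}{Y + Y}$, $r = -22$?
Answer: $- \frac{22550}{9} \approx -2505.6$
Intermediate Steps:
$E{\left(Y \right)} = \frac{Y + 2 Y \left(6 + Y\right)}{2 Y}$ ($E{\left(Y \right)} = \frac{Y + \left(6 + Y\right) 2 Y}{2 Y} = \left(Y + 2 Y \left(6 + Y\right)\right) \frac{1}{2 Y} = \frac{Y + 2 Y \left(6 + Y\right)}{2 Y}$)
$C{\left(G \right)} = \frac{82}{9}$ ($C{\left(G \right)} = 9 + \frac{1}{6 + 3} = 9 + \frac{1}{9} = \frac{82}{9}$)
$E{\left(6 \right)} C{\left(-5 \right)} r = \left(\frac{13}{2} + 6\right) \frac{82}{9} \left(-22\right) = \frac{25}{2} \cdot \frac{82}{9} \left(-22\right) = \frac{1025}{9} \left(-22\right) = - \frac{22550}{9}$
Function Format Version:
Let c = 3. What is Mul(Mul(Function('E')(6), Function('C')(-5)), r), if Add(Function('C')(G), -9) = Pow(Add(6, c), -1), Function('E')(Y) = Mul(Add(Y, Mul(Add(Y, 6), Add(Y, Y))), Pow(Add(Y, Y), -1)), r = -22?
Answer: Rational(-22550, 9) ≈ -2505.6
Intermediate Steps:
Function('E')(Y) = Mul(Rational(1, 2), Pow(Y, -1), Add(Y, Mul(2, Y, Add(6, Y)))) (Function('E')(Y) = Mul(Add(Y, Mul(Add(6, Y), Mul(2, Y))), Pow(Mul(2, Y), -1)) = Mul(Add(Y, Mul(2, Y, Add(6, Y))), Mul(Rational(1, 2), Pow(Y, -1))) = Mul(Rational(1, 2), Pow(Y, -1), Add(Y, Mul(2, Y, Add(6, Y)))))
Function('C')(G) = Rational(82, 9) (Function('C')(G) = Add(9, Pow(Add(6, 3), -1)) = Add(9, Pow(9, -1)) = Add(9, Rational(1, 9)) = Rational(82, 9))
Mul(Mul(Function('E')(6), Function('C')(-5)), r) = Mul(Mul(Add(Rational(13, 2), 6), Rational(82, 9)), -22) = Mul(Mul(Rational(25, 2), Rational(82, 9)), -22) = Mul(Rational(1025, 9), -22) = Rational(-22550, 9)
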